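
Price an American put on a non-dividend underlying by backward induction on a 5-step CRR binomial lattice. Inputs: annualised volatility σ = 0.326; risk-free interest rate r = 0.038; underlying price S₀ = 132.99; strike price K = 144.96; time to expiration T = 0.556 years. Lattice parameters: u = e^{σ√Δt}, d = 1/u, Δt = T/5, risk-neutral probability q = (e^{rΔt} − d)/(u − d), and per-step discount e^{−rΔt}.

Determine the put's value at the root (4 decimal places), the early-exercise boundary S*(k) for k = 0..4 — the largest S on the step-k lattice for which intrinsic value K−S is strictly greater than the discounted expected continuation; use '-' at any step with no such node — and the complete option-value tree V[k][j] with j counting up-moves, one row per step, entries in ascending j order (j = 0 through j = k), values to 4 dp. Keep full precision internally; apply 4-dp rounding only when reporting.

Δt=0.11120, u=1.11484, d=0.89699, q=0.49229, disc=e^(-rΔt)=0.99578
k=5 terminal: V=max(K-S,0) → 67.7350 48.9796 25.6692 0.0000 0.0000 0.0000
k=4: j=0 S=86.0935 intr=58.8665 cont=58.2553 V=58.8665[EX]; j=1 S=107.0027 intr=37.9573 cont=37.3461 V=37.9573[EX]; j=2 S=132.9900 intr=11.9700 cont=12.9777 V=12.9777[hold]; j=3 S=165.2888 intr=0.0000 cont=0.0000 V=0.0000[hold]; j=4 S=205.4319 intr=0.0000 cont=0.0000 V=0.0000[hold]  S*(4)=107.0027
k=3: j=0 S=95.9804 intr=48.9796 cont=48.3684 V=48.9796[EX]; j=1 S=119.2908 intr=25.6692 cont=25.5520 V=25.6692[EX]; j=2 S=148.2625 intr=0.0000 cont=6.5611 V=6.5611[hold]; j=3 S=184.2704 intr=0.0000 cont=0.0000 V=0.0000[hold]  S*(3)=119.2908
k=2: j=0 S=107.0027 intr=37.9573 cont=37.3461 V=37.9573[EX]; j=1 S=132.9900 intr=11.9700 cont=16.1940 V=16.1940[hold]; j=2 S=165.2888 intr=0.0000 cont=3.3171 V=3.3171[hold]  S*(2)=107.0027
k=1: j=0 S=119.2908 intr=25.6692 cont=27.1286 V=27.1286[hold]; j=1 S=148.2625 intr=0.0000 cont=9.8133 V=9.8133[hold]  S*(1)=-
k=0: j=0 S=132.9900 intr=11.9700 cont=18.5261 V=18.5261[hold]  S*(0)=-

price = 18.5261
boundary = - - 107.0027 119.2908 107.0027
tree:
18.5261
27.1286 9.8133
37.9573 16.1940 3.3171
48.9796 25.6692 6.5611 0.0000
58.8665 37.9573 12.9777 0.0000 0.0000
67.7350 48.9796 25.6692 0.0000 0.0000 0.0000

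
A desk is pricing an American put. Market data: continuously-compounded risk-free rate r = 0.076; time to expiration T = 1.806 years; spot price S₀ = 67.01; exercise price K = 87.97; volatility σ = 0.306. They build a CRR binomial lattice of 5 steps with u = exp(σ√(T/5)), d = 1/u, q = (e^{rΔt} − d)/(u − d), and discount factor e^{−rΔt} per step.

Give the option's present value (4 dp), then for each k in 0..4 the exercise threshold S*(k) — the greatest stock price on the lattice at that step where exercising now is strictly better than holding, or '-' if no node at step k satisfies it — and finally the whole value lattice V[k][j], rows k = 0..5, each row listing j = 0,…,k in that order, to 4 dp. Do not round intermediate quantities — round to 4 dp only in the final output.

price = 21.2851
boundary = - 55.7533 67.0100 55.7533 67.0100
tree:
21.2851
32.2167 12.6864
41.5825 20.9600 5.9986
49.3749 32.2167 11.3491 1.5577
55.8584 41.5825 20.9600 3.4021 0.0000
61.2527 49.3749 32.2167 7.4305 0.0000 0.0000

params: Δt=0.36120 u=1.20190 d=0.83201 q=0.52940 e^(-rΔt)=0.97292
t_5 payoffs: 61.2527 49.3749 32.2167 7.4305 0.0000 0.0000
t_4: node(4,0) S=32.1116 payoff=55.8584 vs cont=53.4763 → 55.8584 [stop]  node(4,1) S=46.3875 payoff=41.5825 vs cont=39.2004 → 41.5825 [stop]  node(4,2) S=67.0100 payoff=20.9600 vs cont=18.5780 → 20.9600 [stop]  node(4,3) S=96.8006 payoff=0.0000 vs cont=3.4021 → 3.4021 [wait]  node(4,4) S=139.8352 payoff=0.0000 vs cont=0.0000 → 0.0000 [wait]  ⇒ S*(4)=67.0100
t_3: node(3,0) S=38.5951 payoff=49.3749 vs cont=46.9929 → 49.3749 [stop]  node(3,1) S=55.7533 payoff=32.2167 vs cont=29.8347 → 32.2167 [stop]  node(3,2) S=80.5395 payoff=7.4305 vs cont=11.3491 → 11.3491 [wait]  node(3,3) S=116.3449 payoff=0.0000 vs cont=1.5577 → 1.5577 [wait]  ⇒ S*(3)=55.7533
t_2: node(2,0) S=46.3875 payoff=41.5825 vs cont=39.2004 → 41.5825 [stop]  node(2,1) S=67.0100 payoff=20.9600 vs cont=20.5963 → 20.9600 [stop]  node(2,2) S=96.8006 payoff=0.0000 vs cont=5.9986 → 5.9986 [wait]  ⇒ S*(2)=67.0100
t_1: node(1,0) S=55.7533 payoff=32.2167 vs cont=29.8347 → 32.2167 [stop]  node(1,1) S=80.5395 payoff=7.4305 vs cont=12.6864 → 12.6864 [wait]  ⇒ S*(1)=55.7533
t_0: node(0,0) S=67.0100 payoff=20.9600 vs cont=21.2851 → 21.2851 [wait]  ⇒ S*(0)=-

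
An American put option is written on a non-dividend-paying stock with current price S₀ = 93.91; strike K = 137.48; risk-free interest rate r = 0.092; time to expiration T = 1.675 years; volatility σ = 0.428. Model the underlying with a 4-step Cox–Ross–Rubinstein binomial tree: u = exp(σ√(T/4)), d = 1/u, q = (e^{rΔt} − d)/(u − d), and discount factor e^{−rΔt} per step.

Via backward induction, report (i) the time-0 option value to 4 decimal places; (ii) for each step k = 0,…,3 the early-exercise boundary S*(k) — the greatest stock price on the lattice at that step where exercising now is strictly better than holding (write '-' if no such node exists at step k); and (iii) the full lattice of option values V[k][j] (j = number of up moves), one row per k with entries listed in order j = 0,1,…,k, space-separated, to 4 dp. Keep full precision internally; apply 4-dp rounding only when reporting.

price = 44.2336
boundary = - 71.1916 93.9100 71.1916
tree:
44.2336
66.2884 25.7512
83.5109 43.5700 10.0361
96.5670 66.2884 20.9111 0.0000
106.4645 83.5109 43.5700 0.0000 0.0000

Δt=0.41875  u=1.31912  d=0.75808  q=0.50121  discount=0.96221
step 4 (expiry): payoffs max(K−S,0) = 106.4645 83.5109 43.5700 0.0000 0.0000
step 3: (k=3,j=0): S=40.9130, (K−S)⁺=96.5670, hold=91.3713 ⇒ V=96.5670 exercise | (k=3,j=1): S=71.1916, (K−S)⁺=66.2884, hold=61.0927 ⇒ V=66.2884 exercise | (k=3,j=2): S=123.8783, (K−S)⁺=13.6017, hold=20.9111 ⇒ V=20.9111 continue | (k=3,j=3): S=215.5569, (K−S)⁺=0.0000, hold=0.0000 ⇒ V=0.0000 continue  boundary S*=71.1916
step 2: (k=2,j=0): S=53.9691, (K−S)⁺=83.5109, hold=78.3152 ⇒ V=83.5109 exercise | (k=2,j=1): S=93.9100, (K−S)⁺=43.5700, hold=41.8994 ⇒ V=43.5700 exercise | (k=2,j=2): S=163.4100, (K−S)⁺=0.0000, hold=10.0361 ⇒ V=10.0361 continue  boundary S*=93.9100
step 1: (k=1,j=0): S=71.1916, (K−S)⁺=66.2884, hold=61.0927 ⇒ V=66.2884 exercise | (k=1,j=1): S=123.8783, (K−S)⁺=13.6017, hold=25.7512 ⇒ V=25.7512 continue  boundary S*=71.1916
step 0: (k=0,j=0): S=93.9100, (K−S)⁺=43.5700, hold=44.2336 ⇒ V=44.2336 continue  boundary S*=-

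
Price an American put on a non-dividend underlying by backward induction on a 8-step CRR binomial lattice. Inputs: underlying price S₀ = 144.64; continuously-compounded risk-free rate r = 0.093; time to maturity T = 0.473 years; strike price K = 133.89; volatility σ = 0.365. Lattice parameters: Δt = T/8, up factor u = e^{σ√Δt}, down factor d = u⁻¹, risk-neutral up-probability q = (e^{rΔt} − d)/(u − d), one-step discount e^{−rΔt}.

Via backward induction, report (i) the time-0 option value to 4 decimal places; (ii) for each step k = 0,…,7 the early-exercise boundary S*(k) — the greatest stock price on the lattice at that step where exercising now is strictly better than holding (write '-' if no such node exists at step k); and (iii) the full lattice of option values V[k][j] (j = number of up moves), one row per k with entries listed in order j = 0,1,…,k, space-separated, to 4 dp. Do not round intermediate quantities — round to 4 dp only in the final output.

Δt=0.05912  u=1.09281  d=0.91507  q=0.50885  discount=0.99452
step 8 (expiry): payoffs max(K−S,0) = 62.7798 48.9678 32.4731 12.7746 0.0000 0.0000 0.0000 0.0000 0.0000
step 7: (k=7,j=0): S=77.7100, (K−S)⁺=56.1800, hold=55.4458 ⇒ V=56.1800 exercise | (k=7,j=1): S=92.8038, (K−S)⁺=41.0862, hold=40.3520 ⇒ V=41.0862 exercise | (k=7,j=2): S=110.8294, (K−S)⁺=23.0606, hold=22.3264 ⇒ V=23.0606 exercise | (k=7,j=3): S=132.3561, (K−S)⁺=1.5339, hold=6.2399 ⇒ V=6.2399 continue | (k=7,j=4): S=158.0640, (K−S)⁺=0.0000, hold=0.0000 ⇒ V=0.0000 continue | (k=7,j=5): S=188.7652, (K−S)⁺=0.0000, hold=0.0000 ⇒ V=0.0000 continue | (k=7,j=6): S=225.4297, (K−S)⁺=0.0000, hold=0.0000 ⇒ V=0.0000 continue | (k=7,j=7): S=269.2155, (K−S)⁺=0.0000, hold=0.0000 ⇒ V=0.0000 continue  boundary S*=110.8294
step 6: (k=6,j=0): S=84.9222, (K−S)⁺=48.9678, hold=48.2336 ⇒ V=48.9678 exercise | (k=6,j=1): S=101.4169, (K−S)⁺=32.4731, hold=31.7389 ⇒ V=32.4731 exercise | (k=6,j=2): S=121.1154, (K−S)⁺=12.7746, hold=14.4219 ⇒ V=14.4219 continue | (k=6,j=3): S=144.6400, (K−S)⁺=0.0000, hold=3.0479 ⇒ V=3.0479 continue | (k=6,j=4): S=172.7339, (K−S)⁺=0.0000, hold=0.0000 ⇒ V=0.0000 continue | (k=6,j=5): S=206.2845, (K−S)⁺=0.0000, hold=0.0000 ⇒ V=0.0000 continue | (k=6,j=6): S=246.3517, (K−S)⁺=0.0000, hold=0.0000 ⇒ V=0.0000 continue  boundary S*=101.4169
step 5: (k=5,j=0): S=92.8038, (K−S)⁺=41.0862, hold=40.3520 ⇒ V=41.0862 exercise | (k=5,j=1): S=110.8294, (K−S)⁺=23.0606, hold=23.1601 ⇒ V=23.1601 continue | (k=5,j=2): S=132.3561, (K−S)⁺=1.5339, hold=8.5869 ⇒ V=8.5869 continue | (k=5,j=3): S=158.0640, (K−S)⁺=0.0000, hold=1.4888 ⇒ V=1.4888 continue | (k=5,j=4): S=188.7652, (K−S)⁺=0.0000, hold=0.0000 ⇒ V=0.0000 continue | (k=5,j=5): S=225.4297, (K−S)⁺=0.0000, hold=0.0000 ⇒ V=0.0000 continue  boundary S*=92.8038
step 4: (k=4,j=0): S=101.4169, (K−S)⁺=32.4731, hold=31.7892 ⇒ V=32.4731 exercise | (k=4,j=1): S=121.1154, (K−S)⁺=12.7746, hold=15.6582 ⇒ V=15.6582 continue | (k=4,j=2): S=144.6400, (K−S)⁺=0.0000, hold=4.9478 ⇒ V=4.9478 continue | (k=4,j=3): S=172.7339, (K−S)⁺=0.0000, hold=0.7272 ⇒ V=0.7272 continue | (k=4,j=4): S=206.2845, (K−S)⁺=0.0000, hold=0.0000 ⇒ V=0.0000 continue  boundary S*=101.4169
step 3: (k=3,j=0): S=110.8294, (K−S)⁺=23.0606, hold=23.7857 ⇒ V=23.7857 continue | (k=3,j=1): S=132.3561, (K−S)⁺=1.5339, hold=10.1522 ⇒ V=10.1522 continue | (k=3,j=2): S=158.0640, (K−S)⁺=0.0000, hold=2.7848 ⇒ V=2.7848 continue | (k=3,j=3): S=188.7652, (K−S)⁺=0.0000, hold=0.3552 ⇒ V=0.3552 continue  boundary S*=-
step 2: (k=2,j=0): S=121.1154, (K−S)⁺=12.7746, hold=16.7560 ⇒ V=16.7560 continue | (k=2,j=1): S=144.6400, (K−S)⁺=0.0000, hold=6.3682 ⇒ V=6.3682 continue | (k=2,j=2): S=172.7339, (K−S)⁺=0.0000, hold=1.5400 ⇒ V=1.5400 continue  boundary S*=-
step 1: (k=1,j=0): S=132.3561, (K−S)⁺=1.5339, hold=11.4073 ⇒ V=11.4073 continue | (k=1,j=1): S=158.0640, (K−S)⁺=0.0000, hold=3.8899 ⇒ V=3.8899 continue  boundary S*=-
step 0: (k=0,j=0): S=144.6400, (K−S)⁺=0.0000, hold=7.5405 ⇒ V=7.5405 continue  boundary S*=-

price = 7.5405
boundary = - - - - 101.4169 92.8038 101.4169 110.8294
tree:
7.5405
11.4073 3.8899
16.7560 6.3682 1.5400
23.7857 10.1522 2.7848 0.3552
32.4731 15.6582 4.9478 0.7272 0.0000
41.0862 23.1601 8.5869 1.4888 0.0000 0.0000
48.9678 32.4731 14.4219 3.0479 0.0000 0.0000 0.0000
56.1800 41.0862 23.0606 6.2399 0.0000 0.0000 0.0000 0.0000
62.7798 48.9678 32.4731 12.7746 0.0000 0.0000 0.0000 0.0000 0.0000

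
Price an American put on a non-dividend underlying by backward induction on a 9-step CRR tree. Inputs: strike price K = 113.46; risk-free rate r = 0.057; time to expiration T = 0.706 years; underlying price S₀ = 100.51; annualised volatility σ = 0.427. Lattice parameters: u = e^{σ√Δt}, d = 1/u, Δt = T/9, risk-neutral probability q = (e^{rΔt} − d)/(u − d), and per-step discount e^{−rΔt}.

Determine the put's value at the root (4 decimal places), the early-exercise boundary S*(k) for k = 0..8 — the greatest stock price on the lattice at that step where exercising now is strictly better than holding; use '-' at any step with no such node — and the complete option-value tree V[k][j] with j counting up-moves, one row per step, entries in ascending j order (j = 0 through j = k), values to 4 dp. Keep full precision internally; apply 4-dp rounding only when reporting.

Δt=0.07844  u=1.12704  d=0.88728  q=0.48883  discount=0.99554
step 9 (expiry): payoffs max(K−S,0) = 79.2023 69.9452 58.1868 43.2511 24.2794 0.1813 0.0000 0.0000 0.0000 0.0000
step 8: (k=8,j=0): S=38.6098, (K−S)⁺=74.8502, hold=74.3440 ⇒ V=74.8502 exercise | (k=8,j=1): S=49.0428, (K−S)⁺=64.4172, hold=63.9110 ⇒ V=64.4172 exercise | (k=8,j=2): S=62.2950, (K−S)⁺=51.1650, hold=50.6588 ⇒ V=51.1650 exercise | (k=8,j=3): S=79.1282, (K−S)⁺=34.3318, hold=33.8256 ⇒ V=34.3318 exercise | (k=8,j=4): S=100.5100, (K−S)⁺=12.9500, hold=12.4438 ⇒ V=12.9500 exercise | (k=8,j=5): S=127.6695, (K−S)⁺=0.0000, hold=0.0923 ⇒ V=0.0923 continue | (k=8,j=6): S=162.1680, (K−S)⁺=0.0000, hold=0.0000 ⇒ V=0.0000 continue | (k=8,j=7): S=205.9885, (K−S)⁺=0.0000, hold=0.0000 ⇒ V=0.0000 continue | (k=8,j=8): S=261.6501, (K−S)⁺=0.0000, hold=0.0000 ⇒ V=0.0000 continue  boundary S*=100.5100
step 7: (k=7,j=0): S=43.5148, (K−S)⁺=69.9452, hold=69.4391 ⇒ V=69.9452 exercise | (k=7,j=1): S=55.2732, (K−S)⁺=58.1868, hold=57.6806 ⇒ V=58.1868 exercise | (k=7,j=2): S=70.2089, (K−S)⁺=43.2511, hold=42.7449 ⇒ V=43.2511 exercise | (k=7,j=3): S=89.1806, (K−S)⁺=24.2794, hold=23.7732 ⇒ V=24.2794 exercise | (k=7,j=4): S=113.2787, (K−S)⁺=0.1813, hold=6.6350 ⇒ V=6.6350 continue | (k=7,j=5): S=143.8885, (K−S)⁺=0.0000, hold=0.0470 ⇒ V=0.0470 continue | (k=7,j=6): S=182.7697, (K−S)⁺=0.0000, hold=0.0000 ⇒ V=0.0000 continue | (k=7,j=7): S=232.1571, (K−S)⁺=0.0000, hold=0.0000 ⇒ V=0.0000 continue  boundary S*=89.1806
step 6: (k=6,j=0): S=49.0428, (K−S)⁺=64.4172, hold=63.9110 ⇒ V=64.4172 exercise | (k=6,j=1): S=62.2950, (K−S)⁺=51.1650, hold=50.6588 ⇒ V=51.1650 exercise | (k=6,j=2): S=79.1282, (K−S)⁺=34.3318, hold=33.8256 ⇒ V=34.3318 exercise | (k=6,j=3): S=100.5100, (K−S)⁺=12.9500, hold=15.5845 ⇒ V=15.5845 continue | (k=6,j=4): S=127.6695, (K−S)⁺=0.0000, hold=3.3994 ⇒ V=3.3994 continue | (k=6,j=5): S=162.1680, (K−S)⁺=0.0000, hold=0.0239 ⇒ V=0.0239 continue | (k=6,j=6): S=205.9885, (K−S)⁺=0.0000, hold=0.0000 ⇒ V=0.0000 continue  boundary S*=79.1282
step 5: (k=5,j=0): S=55.2732, (K−S)⁺=58.1868, hold=57.6806 ⇒ V=58.1868 exercise | (k=5,j=1): S=70.2089, (K−S)⁺=43.2511, hold=42.7449 ⇒ V=43.2511 exercise | (k=5,j=2): S=89.1806, (K−S)⁺=24.2794, hold=25.0553 ⇒ V=25.0553 continue | (k=5,j=3): S=113.2787, (K−S)⁺=0.1813, hold=9.5851 ⇒ V=9.5851 continue | (k=5,j=4): S=143.8885, (K−S)⁺=0.0000, hold=1.7415 ⇒ V=1.7415 continue | (k=5,j=5): S=182.7697, (K−S)⁺=0.0000, hold=0.0122 ⇒ V=0.0122 continue  boundary S*=70.2089
step 4: (k=4,j=0): S=62.2950, (K−S)⁺=51.1650, hold=50.6588 ⇒ V=51.1650 exercise | (k=4,j=1): S=79.1282, (K−S)⁺=34.3318, hold=34.2032 ⇒ V=34.3318 exercise | (k=4,j=2): S=100.5100, (K−S)⁺=12.9500, hold=17.4150 ⇒ V=17.4150 continue | (k=4,j=3): S=127.6695, (K−S)⁺=0.0000, hold=5.7253 ⇒ V=5.7253 continue | (k=4,j=4): S=162.1680, (K−S)⁺=0.0000, hold=0.8922 ⇒ V=0.8922 continue  boundary S*=79.1282
step 3: (k=3,j=0): S=70.2089, (K−S)⁺=43.2511, hold=42.7449 ⇒ V=43.2511 exercise | (k=3,j=1): S=89.1806, (K−S)⁺=24.2794, hold=25.9461 ⇒ V=25.9461 continue | (k=3,j=2): S=113.2787, (K−S)⁺=0.1813, hold=11.6485 ⇒ V=11.6485 continue | (k=3,j=3): S=143.8885, (K−S)⁺=0.0000, hold=3.3477 ⇒ V=3.3477 continue  boundary S*=70.2089
step 2: (k=2,j=0): S=79.1282, (K−S)⁺=34.3318, hold=34.6367 ⇒ V=34.6367 continue | (k=2,j=1): S=100.5100, (K−S)⁺=12.9500, hold=18.8725 ⇒ V=18.8725 continue | (k=2,j=2): S=127.6695, (K−S)⁺=0.0000, hold=7.5570 ⇒ V=7.5570 continue  boundary S*=-
step 1: (k=1,j=0): S=89.1806, (K−S)⁺=24.2794, hold=26.8106 ⇒ V=26.8106 continue | (k=1,j=1): S=113.2787, (K−S)⁺=0.1813, hold=13.2816 ⇒ V=13.2816 continue  boundary S*=-
step 0: (k=0,j=0): S=100.5100, (K−S)⁺=12.9500, hold=20.1071 ⇒ V=20.1071 continue  boundary S*=-

price = 20.1071
boundary = - - - 70.2089 79.1282 70.2089 79.1282 89.1806 100.5100
tree:
20.1071
26.8106 13.2816
34.6367 18.8725 7.5570
43.2511 25.9461 11.6485 3.3477
51.1650 34.3318 17.4150 5.7253 0.8922
58.1868 43.2511 25.0553 9.5851 1.7415 0.0122
64.4172 51.1650 34.3318 15.5845 3.3994 0.0239 0.0000
69.9452 58.1868 43.2511 24.2794 6.6350 0.0470 0.0000 0.0000
74.8502 64.4172 51.1650 34.3318 12.9500 0.0923 0.0000 0.0000 0.0000
79.2023 69.9452 58.1868 43.2511 24.2794 0.1813 0.0000 0.0000 0.0000 0.0000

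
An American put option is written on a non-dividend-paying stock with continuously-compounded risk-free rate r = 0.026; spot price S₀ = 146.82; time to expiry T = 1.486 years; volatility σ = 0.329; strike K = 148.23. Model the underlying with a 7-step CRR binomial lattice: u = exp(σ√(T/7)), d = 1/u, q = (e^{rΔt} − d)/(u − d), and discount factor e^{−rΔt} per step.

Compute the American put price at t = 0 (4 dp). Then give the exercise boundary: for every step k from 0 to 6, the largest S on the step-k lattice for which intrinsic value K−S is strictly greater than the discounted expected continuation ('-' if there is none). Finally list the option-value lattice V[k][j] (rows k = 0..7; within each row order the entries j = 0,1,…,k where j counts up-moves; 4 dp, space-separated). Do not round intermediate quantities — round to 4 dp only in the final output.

price = 22.3165
boundary = - - - 93.1725 80.0673 93.1725 108.4227
tree:
22.3165
31.2197 12.9426
42.2559 19.6410 5.8456
55.0575 28.8944 9.8572 1.5734
68.1627 40.8817 16.2599 3.0446 0.0000
79.4246 55.0575 26.0178 5.8916 0.0000 0.0000
89.1024 68.1627 39.8073 11.4006 0.0000 0.0000 0.0000
97.4190 79.4246 55.0575 22.0610 0.0000 0.0000 0.0000 0.0000

params: Δt=0.21229 u=1.16368 d=0.85934 q=0.48036 e^(-rΔt)=0.99450
t_7 payoffs: 97.4190 79.4246 55.0575 22.0610 0.0000 0.0000 0.0000 0.0000
t_6: node(6,0) S=59.1276 payoff=89.1024 vs cont=88.2865 → 89.1024 [stop]  node(6,1) S=80.0673 payoff=68.1627 vs cont=67.3468 → 68.1627 [stop]  node(6,2) S=108.4227 payoff=39.8073 vs cont=38.9914 → 39.8073 [stop]  node(6,3) S=146.8200 payoff=1.4100 vs cont=11.4006 → 11.4006 [wait]  node(6,4) S=198.8155 payoff=0.0000 vs cont=0.0000 → 0.0000 [wait]  node(6,5) S=269.2250 payoff=0.0000 vs cont=0.0000 → 0.0000 [wait]  node(6,6) S=364.5696 payoff=0.0000 vs cont=0.0000 → 0.0000 [wait]  ⇒ S*(6)=108.4227
t_5: node(5,0) S=68.8054 payoff=79.4246 vs cont=78.6087 → 79.4246 [stop]  node(5,1) S=93.1725 payoff=55.0575 vs cont=54.2416 → 55.0575 [stop]  node(5,2) S=126.1690 payoff=22.0610 vs cont=26.0178 → 26.0178 [wait]  node(5,3) S=170.8511 payoff=0.0000 vs cont=5.8916 → 5.8916 [wait]  node(5,4) S=231.3571 payoff=0.0000 vs cont=0.0000 → 0.0000 [wait]  node(5,5) S=313.2910 payoff=0.0000 vs cont=0.0000 → 0.0000 [wait]  ⇒ S*(5)=93.1725
t_4: node(4,0) S=80.0673 payoff=68.1627 vs cont=67.3468 → 68.1627 [stop]  node(4,1) S=108.4227 payoff=39.8073 vs cont=40.8817 → 40.8817 [wait]  node(4,2) S=146.8200 payoff=1.4100 vs cont=16.2599 → 16.2599 [wait]  node(4,3) S=198.8155 payoff=0.0000 vs cont=3.0446 → 3.0446 [wait]  node(4,4) S=269.2250 payoff=0.0000 vs cont=0.0000 → 0.0000 [wait]  ⇒ S*(4)=80.0673
t_3: node(3,0) S=93.1725 payoff=55.0575 vs cont=54.7549 → 55.0575 [stop]  node(3,1) S=126.1690 payoff=22.0610 vs cont=28.8944 → 28.8944 [wait]  node(3,2) S=170.8511 payoff=0.0000 vs cont=9.8572 → 9.8572 [wait]  node(3,3) S=231.3571 payoff=0.0000 vs cont=1.5734 → 1.5734 [wait]  ⇒ S*(3)=93.1725
t_2: node(2,0) S=108.4227 payoff=39.8073 vs cont=42.2559 → 42.2559 [wait]  node(2,1) S=146.8200 payoff=1.4100 vs cont=19.6410 → 19.6410 [wait]  node(2,2) S=198.8155 payoff=0.0000 vs cont=5.8456 → 5.8456 [wait]  ⇒ S*(2)=-
t_1: node(1,0) S=126.1690 payoff=22.0610 vs cont=31.2197 → 31.2197 [wait]  node(1,1) S=170.8511 payoff=0.0000 vs cont=12.9426 → 12.9426 [wait]  ⇒ S*(1)=-
t_0: node(0,0) S=146.8200 payoff=1.4100 vs cont=22.3165 → 22.3165 [wait]  ⇒ S*(0)=-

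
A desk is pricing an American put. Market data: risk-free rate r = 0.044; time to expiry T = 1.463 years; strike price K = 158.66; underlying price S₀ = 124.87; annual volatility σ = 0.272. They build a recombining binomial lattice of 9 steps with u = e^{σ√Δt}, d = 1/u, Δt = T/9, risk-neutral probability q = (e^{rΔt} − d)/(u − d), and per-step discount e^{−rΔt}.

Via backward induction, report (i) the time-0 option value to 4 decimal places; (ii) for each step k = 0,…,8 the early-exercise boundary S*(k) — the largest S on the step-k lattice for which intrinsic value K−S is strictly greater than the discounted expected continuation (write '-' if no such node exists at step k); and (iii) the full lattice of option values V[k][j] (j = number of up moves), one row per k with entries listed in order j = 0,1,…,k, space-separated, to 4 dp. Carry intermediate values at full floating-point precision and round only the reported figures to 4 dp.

params: Δt=0.16256 u=1.11590 d=0.89613 q=0.50527 e^(-rΔt)=0.99287
t_9 payoffs: 112.1213 100.7080 86.4957 68.7978 46.7598 19.3170 0.0000 0.0000 0.0000 0.0000
t_8: node(8,0) S=51.9328 payoff=106.7272 vs cont=105.5965 → 106.7272 [stop]  node(8,1) S=64.6689 payoff=93.9911 vs cont=92.8603 → 93.9911 [stop]  node(8,2) S=80.5285 payoff=78.1315 vs cont=77.0007 → 78.1315 [stop]  node(8,3) S=100.2776 payoff=58.3824 vs cont=57.2516 → 58.3824 [stop]  node(8,4) S=124.8700 payoff=33.7900 vs cont=32.6592 → 33.7900 [stop]  node(8,5) S=155.4935 payoff=3.1665 vs cont=9.4885 → 9.4885 [wait]  node(8,6) S=193.6273 payoff=0.0000 vs cont=0.0000 → 0.0000 [wait]  node(8,7) S=241.1130 payoff=0.0000 vs cont=0.0000 → 0.0000 [wait]  node(8,8) S=300.2444 payoff=0.0000 vs cont=0.0000 → 0.0000 [wait]  ⇒ S*(8)=124.8700
t_7: node(7,0) S=57.9520 payoff=100.7080 vs cont=99.5772 → 100.7080 [stop]  node(7,1) S=72.1643 payoff=86.4957 vs cont=85.3649 → 86.4957 [stop]  node(7,2) S=89.8622 payoff=68.7978 vs cont=67.6671 → 68.7978 [stop]  node(7,3) S=111.9002 payoff=46.7598 vs cont=45.6290 → 46.7598 [stop]  node(7,4) S=139.3430 payoff=19.3170 vs cont=21.3578 → 21.3578 [wait]  node(7,5) S=173.5160 payoff=0.0000 vs cont=4.6608 → 4.6608 [wait]  node(7,6) S=216.0696 payoff=0.0000 vs cont=0.0000 → 0.0000 [wait]  node(7,7) S=269.0592 payoff=0.0000 vs cont=0.0000 → 0.0000 [wait]  ⇒ S*(7)=111.9002
t_6: node(6,0) S=64.6689 payoff=93.9911 vs cont=92.8603 → 93.9911 [stop]  node(6,1) S=80.5285 payoff=78.1315 vs cont=77.0007 → 78.1315 [stop]  node(6,2) S=100.2776 payoff=58.3824 vs cont=57.2516 → 58.3824 [stop]  node(6,3) S=124.8700 payoff=33.7900 vs cont=33.6831 → 33.7900 [stop]  node(6,4) S=155.4935 payoff=3.1665 vs cont=12.8292 → 12.8292 [wait]  node(6,5) S=193.6273 payoff=0.0000 vs cont=2.2894 → 2.2894 [wait]  node(6,6) S=241.1130 payoff=0.0000 vs cont=0.0000 → 0.0000 [wait]  ⇒ S*(6)=124.8700
t_5: node(5,0) S=72.1643 payoff=86.4957 vs cont=85.3649 → 86.4957 [stop]  node(5,1) S=89.8622 payoff=68.7978 vs cont=67.6671 → 68.7978 [stop]  node(5,2) S=111.9002 payoff=46.7598 vs cont=45.6290 → 46.7598 [stop]  node(5,3) S=139.3430 payoff=19.3170 vs cont=23.0337 → 23.0337 [wait]  node(5,4) S=173.5160 payoff=0.0000 vs cont=7.4502 → 7.4502 [wait]  node(5,5) S=216.0696 payoff=0.0000 vs cont=1.1245 → 1.1245 [wait]  ⇒ S*(5)=111.9002
t_4: node(4,0) S=80.5285 payoff=78.1315 vs cont=77.0007 → 78.1315 [stop]  node(4,1) S=100.2776 payoff=58.3824 vs cont=57.2516 → 58.3824 [stop]  node(4,2) S=124.8700 payoff=33.7900 vs cont=34.5238 → 34.5238 [wait]  node(4,3) S=155.4935 payoff=3.1665 vs cont=15.0518 → 15.0518 [wait]  node(4,4) S=193.6273 payoff=0.0000 vs cont=4.2237 → 4.2237 [wait]  ⇒ S*(4)=100.2776
t_3: node(3,0) S=89.8622 payoff=68.7978 vs cont=67.6671 → 68.7978 [stop]  node(3,1) S=111.9002 payoff=46.7598 vs cont=45.9971 → 46.7598 [stop]  node(3,2) S=139.3430 payoff=19.3170 vs cont=24.5092 → 24.5092 [wait]  node(3,3) S=173.5160 payoff=0.0000 vs cont=9.5124 → 9.5124 [wait]  ⇒ S*(3)=111.9002
t_2: node(2,0) S=100.2776 payoff=58.3824 vs cont=57.2516 → 58.3824 [stop]  node(2,1) S=124.8700 payoff=33.7900 vs cont=35.2640 → 35.2640 [wait]  node(2,2) S=155.4935 payoff=3.1665 vs cont=16.8110 → 16.8110 [wait]  ⇒ S*(2)=100.2776
t_1: node(1,0) S=111.9002 payoff=46.7598 vs cont=46.3685 → 46.7598 [stop]  node(1,1) S=139.3430 payoff=19.3170 vs cont=25.7554 → 25.7554 [wait]  ⇒ S*(1)=111.9002
t_0: node(0,0) S=124.8700 payoff=33.7900 vs cont=35.8892 → 35.8892 [wait]  ⇒ S*(0)=-

price = 35.8892
boundary = - 111.9002 100.2776 111.9002 100.2776 111.9002 124.8700 111.9002 124.8700
tree:
35.8892
46.7598 25.7554
58.3824 35.2640 16.8110
68.7978 46.7598 24.5092 9.5124
78.1315 58.3824 34.5238 15.0518 4.2237
86.4957 68.7978 46.7598 23.0337 7.4502 1.1245
93.9911 78.1315 58.3824 33.7900 12.8292 2.2894 0.0000
100.7080 86.4957 68.7978 46.7598 21.3578 4.6608 0.0000 0.0000
106.7272 93.9911 78.1315 58.3824 33.7900 9.4885 0.0000 0.0000 0.0000
112.1213 100.7080 86.4957 68.7978 46.7598 19.3170 0.0000 0.0000 0.0000 0.0000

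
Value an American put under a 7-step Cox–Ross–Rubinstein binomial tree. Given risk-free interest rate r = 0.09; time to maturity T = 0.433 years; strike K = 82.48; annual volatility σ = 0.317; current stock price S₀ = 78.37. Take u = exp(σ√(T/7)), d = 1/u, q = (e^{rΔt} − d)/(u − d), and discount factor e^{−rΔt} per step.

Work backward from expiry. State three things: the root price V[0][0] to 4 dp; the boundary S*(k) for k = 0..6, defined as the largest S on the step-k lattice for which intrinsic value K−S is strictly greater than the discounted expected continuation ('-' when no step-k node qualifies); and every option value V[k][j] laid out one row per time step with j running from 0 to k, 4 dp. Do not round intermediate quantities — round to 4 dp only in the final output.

Δt=0.06186, u=1.08203, d=0.92419, q=0.51567, disc=e^(-rΔt)=0.99445
k=7 terminal: V=max(K-S,0) → 37.3498 29.6418 20.6173 10.0515 0.0000 0.0000 0.0000 0.0000
k=6: j=0 S=48.8323 intr=33.6477 cont=33.1898 V=33.6477[EX]; j=1 S=57.1727 intr=25.3073 cont=24.8494 V=25.3073[EX]; j=2 S=66.9374 intr=15.5426 cont=15.0847 V=15.5426[EX]; j=3 S=78.3700 intr=4.1100 cont=4.8412 V=4.8412[hold]; j=4 S=91.7552 intr=0.0000 cont=0.0000 V=0.0000[hold]; j=5 S=107.4265 intr=0.0000 cont=0.0000 V=0.0000[hold]; j=6 S=125.7744 intr=0.0000 cont=0.0000 V=0.0000[hold]  S*(6)=66.9374
k=5: j=0 S=52.8382 intr=29.6418 cont=29.1839 V=29.6418[EX]; j=1 S=61.8627 intr=20.6173 cont=20.1594 V=20.6173[EX]; j=2 S=72.4285 intr=10.0515 cont=9.9686 V=10.0515[EX]; j=3 S=84.7989 intr=0.0000 cont=2.3318 V=2.3318[hold]; j=4 S=99.2821 intr=0.0000 cont=0.0000 V=0.0000[hold]; j=5 S=116.2390 intr=0.0000 cont=0.0000 V=0.0000[hold]  S*(5)=72.4285
k=4: j=0 S=57.1727 intr=25.3073 cont=24.8494 V=25.3073[EX]; j=1 S=66.9374 intr=15.5426 cont=15.0847 V=15.5426[EX]; j=2 S=78.3700 intr=4.1100 cont=6.0370 V=6.0370[hold]; j=3 S=91.7552 intr=0.0000 cont=1.1231 V=1.1231[hold]; j=4 S=107.4265 intr=0.0000 cont=0.0000 V=0.0000[hold]  S*(4)=66.9374
k=3: j=0 S=61.8627 intr=20.6173 cont=20.1594 V=20.6173[EX]; j=1 S=72.4285 intr=10.0515 cont=10.5818 V=10.5818[hold]; j=2 S=84.7989 intr=0.0000 cont=3.4836 V=3.4836[hold]; j=3 S=99.2821 intr=0.0000 cont=0.5409 V=0.5409[hold]  S*(3)=61.8627
k=2: j=0 S=66.9374 intr=15.5426 cont=15.3566 V=15.5426[EX]; j=1 S=78.3700 intr=4.1100 cont=6.8830 V=6.8830[hold]; j=2 S=91.7552 intr=0.0000 cont=1.9552 V=1.9552[hold]  S*(2)=66.9374
k=1: j=0 S=72.4285 intr=10.0515 cont=11.0156 V=11.0156[hold]; j=1 S=84.7989 intr=0.0000 cont=4.3178 V=4.3178[hold]  S*(1)=-
k=0: j=0 S=78.3700 intr=4.1100 cont=7.5198 V=7.5198[hold]  S*(0)=-

price = 7.5198
boundary = - - 66.9374 61.8627 66.9374 72.4285 66.9374
tree:
7.5198
11.0156 4.3178
15.5426 6.8830 1.9552
20.6173 10.5818 3.4836 0.5409
25.3073 15.5426 6.0370 1.1231 0.0000
29.6418 20.6173 10.0515 2.3318 0.0000 0.0000
33.6477 25.3073 15.5426 4.8412 0.0000 0.0000 0.0000
37.3498 29.6418 20.6173 10.0515 0.0000 0.0000 0.0000 0.0000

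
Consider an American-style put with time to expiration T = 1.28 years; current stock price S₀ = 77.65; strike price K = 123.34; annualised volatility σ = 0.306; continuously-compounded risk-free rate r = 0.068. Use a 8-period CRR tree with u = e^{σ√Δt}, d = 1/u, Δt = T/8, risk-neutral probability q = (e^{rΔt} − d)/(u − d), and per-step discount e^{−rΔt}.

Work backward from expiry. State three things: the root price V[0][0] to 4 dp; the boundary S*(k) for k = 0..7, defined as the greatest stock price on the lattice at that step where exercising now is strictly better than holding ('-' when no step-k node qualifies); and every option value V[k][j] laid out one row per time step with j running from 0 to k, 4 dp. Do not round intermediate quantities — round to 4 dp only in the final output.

params: Δt=0.16000 u=1.13021 d=0.88479 q=0.51401 e^(-rΔt)=0.98918
t_8 payoffs: 94.1738 86.0841 75.7505 62.5508 45.6900 24.1525 0.0000 0.0000 0.0000
t_7: node(7,0) S=32.9639 payoff=90.3761 vs cont=89.0415 → 90.3761 [stop]  node(7,1) S=42.1069 payoff=81.2331 vs cont=79.8984 → 81.2331 [stop]  node(7,2) S=53.7859 payoff=69.5541 vs cont=68.2194 → 69.5541 [stop]  node(7,3) S=68.7043 payoff=54.6357 vs cont=53.3011 → 54.6357 [stop]  node(7,4) S=87.7605 payoff=35.5795 vs cont=34.2448 → 35.5795 [stop]  node(7,5) S=112.1023 payoff=11.2377 vs cont=11.6108 → 11.6108 [wait]  node(7,6) S=143.1956 payoff=0.0000 vs cont=0.0000 → 0.0000 [wait]  node(7,7) S=182.9132 payoff=0.0000 vs cont=0.0000 → 0.0000 [wait]  ⇒ S*(7)=87.7605
t_6: node(6,0) S=37.2559 payoff=86.0841 vs cont=84.7494 → 86.0841 [stop]  node(6,1) S=47.5895 payoff=75.7505 vs cont=74.4159 → 75.7505 [stop]  node(6,2) S=60.7892 payoff=62.5508 vs cont=61.2162 → 62.5508 [stop]  node(6,3) S=77.6500 payoff=45.6900 vs cont=44.3553 → 45.6900 [stop]  node(6,4) S=99.1875 payoff=24.1525 vs cont=23.0076 → 24.1525 [stop]  node(6,5) S=126.6987 payoff=0.0000 vs cont=5.5816 → 5.5816 [wait]  node(6,6) S=161.8405 payoff=0.0000 vs cont=0.0000 → 0.0000 [wait]  ⇒ S*(6)=99.1875
t_5: node(5,0) S=42.1069 payoff=81.2331 vs cont=79.8984 → 81.2331 [stop]  node(5,1) S=53.7859 payoff=69.5541 vs cont=68.2194 → 69.5541 [stop]  node(5,2) S=68.7043 payoff=54.6357 vs cont=53.3011 → 54.6357 [stop]  node(5,3) S=87.7605 payoff=35.5795 vs cont=34.2448 → 35.5795 [stop]  node(5,4) S=112.1023 payoff=11.2377 vs cont=14.4488 → 14.4488 [wait]  node(5,5) S=143.1956 payoff=0.0000 vs cont=2.6832 → 2.6832 [wait]  ⇒ S*(5)=87.7605
t_4: node(4,0) S=47.5895 payoff=75.7505 vs cont=74.4159 → 75.7505 [stop]  node(4,1) S=60.7892 payoff=62.5508 vs cont=61.2162 → 62.5508 [stop]  node(4,2) S=77.6500 payoff=45.6900 vs cont=44.3553 → 45.6900 [stop]  node(4,3) S=99.1875 payoff=24.1525 vs cont=24.4505 → 24.4505 [wait]  node(4,4) S=126.6987 payoff=0.0000 vs cont=8.3102 → 8.3102 [wait]  ⇒ S*(4)=77.6500
t_3: node(3,0) S=53.7859 payoff=69.5541 vs cont=68.2194 → 69.5541 [stop]  node(3,1) S=68.7043 payoff=54.6357 vs cont=53.3011 → 54.6357 [stop]  node(3,2) S=87.7605 payoff=35.5795 vs cont=34.3963 → 35.5795 [stop]  node(3,3) S=112.1023 payoff=11.2377 vs cont=15.9794 → 15.9794 [wait]  ⇒ S*(3)=87.7605
t_2: node(2,0) S=60.7892 payoff=62.5508 vs cont=61.2162 → 62.5508 [stop]  node(2,1) S=77.6500 payoff=45.6900 vs cont=44.3553 → 45.6900 [stop]  node(2,2) S=99.1875 payoff=24.1525 vs cont=25.2288 → 25.2288 [wait]  ⇒ S*(2)=77.6500
t_1: node(1,0) S=68.7043 payoff=54.6357 vs cont=53.3011 → 54.6357 [stop]  node(1,1) S=87.7605 payoff=35.5795 vs cont=34.7920 → 35.5795 [stop]  ⇒ S*(1)=87.7605
t_0: node(0,0) S=77.6500 payoff=45.6900 vs cont=44.3553 → 45.6900 [stop]  ⇒ S*(0)=77.6500

price = 45.6900
boundary = 77.6500 87.7605 77.6500 87.7605 77.6500 87.7605 99.1875 87.7605
tree:
45.6900
54.6357 35.5795
62.5508 45.6900 25.2288
69.5541 54.6357 35.5795 15.9794
75.7505 62.5508 45.6900 24.4505 8.3102
81.2331 69.5541 54.6357 35.5795 14.4488 2.6832
86.0841 75.7505 62.5508 45.6900 24.1525 5.5816 0.0000
90.3761 81.2331 69.5541 54.6357 35.5795 11.6108 0.0000 0.0000
94.1738 86.0841 75.7505 62.5508 45.6900 24.1525 0.0000 0.0000 0.0000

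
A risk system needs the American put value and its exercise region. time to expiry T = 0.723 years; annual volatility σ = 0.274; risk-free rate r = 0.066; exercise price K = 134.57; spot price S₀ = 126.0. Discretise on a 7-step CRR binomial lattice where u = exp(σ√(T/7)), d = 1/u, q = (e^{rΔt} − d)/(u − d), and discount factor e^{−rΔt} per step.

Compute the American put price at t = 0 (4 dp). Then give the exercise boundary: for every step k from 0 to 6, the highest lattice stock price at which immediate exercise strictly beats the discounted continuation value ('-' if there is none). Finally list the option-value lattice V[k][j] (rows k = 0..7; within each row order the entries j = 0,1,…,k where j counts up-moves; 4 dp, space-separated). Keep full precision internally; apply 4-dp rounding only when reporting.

price = 13.9753
boundary = - - 105.6535 96.7477 105.6535 115.3791 105.6535
tree:
13.9753
20.4862 8.0725
28.9165 12.8747 3.6892
37.8223 19.7698 6.5980 1.0181
45.9774 28.9165 11.4791 2.1214 0.0000
53.4451 37.8223 19.1909 4.4203 0.0000 0.0000
60.2833 45.9774 28.9165 9.2103 0.0000 0.0000 0.0000
66.5451 53.4451 37.8223 19.1909 0.0000 0.0000 0.0000 0.0000

Δt=0.10329  u=1.09205  d=0.91571  q=0.51679  discount=0.99321
step 7 (expiry): payoffs max(K−S,0) = 66.5451 53.4451 37.8223 19.1909 0.0000 0.0000 0.0000 0.0000
step 6: (k=6,j=0): S=74.2867, (K−S)⁺=60.2833, hold=59.3691 ⇒ V=60.2833 exercise | (k=6,j=1): S=88.5926, (K−S)⁺=45.9774, hold=45.0632 ⇒ V=45.9774 exercise | (k=6,j=2): S=105.6535, (K−S)⁺=28.9165, hold=28.0022 ⇒ V=28.9165 exercise | (k=6,j=3): S=126.0000, (K−S)⁺=8.5700, hold=9.2103 ⇒ V=9.2103 continue | (k=6,j=4): S=150.2647, (K−S)⁺=0.0000, hold=0.0000 ⇒ V=0.0000 continue | (k=6,j=5): S=179.2023, (K−S)⁺=0.0000, hold=0.0000 ⇒ V=0.0000 continue | (k=6,j=6): S=213.7126, (K−S)⁺=0.0000, hold=0.0000 ⇒ V=0.0000 continue  boundary S*=105.6535
step 5: (k=5,j=0): S=81.1249, (K−S)⁺=53.4451, hold=52.5309 ⇒ V=53.4451 exercise | (k=5,j=1): S=96.7477, (K−S)⁺=37.8223, hold=36.9081 ⇒ V=37.8223 exercise | (k=5,j=2): S=115.3791, (K−S)⁺=19.1909, hold=18.6053 ⇒ V=19.1909 exercise | (k=5,j=3): S=137.5985, (K−S)⁺=0.0000, hold=4.4203 ⇒ V=4.4203 continue | (k=5,j=4): S=164.0969, (K−S)⁺=0.0000, hold=0.0000 ⇒ V=0.0000 continue | (k=5,j=5): S=195.6982, (K−S)⁺=0.0000, hold=0.0000 ⇒ V=0.0000 continue  boundary S*=115.3791
step 4: (k=4,j=0): S=88.5926, (K−S)⁺=45.9774, hold=45.0632 ⇒ V=45.9774 exercise | (k=4,j=1): S=105.6535, (K−S)⁺=28.9165, hold=28.0022 ⇒ V=28.9165 exercise | (k=4,j=2): S=126.0000, (K−S)⁺=8.5700, hold=11.4791 ⇒ V=11.4791 continue | (k=4,j=3): S=150.2647, (K−S)⁺=0.0000, hold=2.1214 ⇒ V=2.1214 continue | (k=4,j=4): S=179.2023, (K−S)⁺=0.0000, hold=0.0000 ⇒ V=0.0000 continue  boundary S*=105.6535
step 3: (k=3,j=0): S=96.7477, (K−S)⁺=37.8223, hold=36.9081 ⇒ V=37.8223 exercise | (k=3,j=1): S=115.3791, (K−S)⁺=19.1909, hold=19.7698 ⇒ V=19.7698 continue | (k=3,j=2): S=137.5985, (K−S)⁺=0.0000, hold=6.5980 ⇒ V=6.5980 continue | (k=3,j=3): S=164.0969, (K−S)⁺=0.0000, hold=1.0181 ⇒ V=1.0181 continue  boundary S*=96.7477
step 2: (k=2,j=0): S=105.6535, (K−S)⁺=28.9165, hold=28.2994 ⇒ V=28.9165 exercise | (k=2,j=1): S=126.0000, (K−S)⁺=8.5700, hold=12.8747 ⇒ V=12.8747 continue | (k=2,j=2): S=150.2647, (K−S)⁺=0.0000, hold=3.6892 ⇒ V=3.6892 continue  boundary S*=105.6535
step 1: (k=1,j=0): S=115.3791, (K−S)⁺=19.1909, hold=20.4862 ⇒ V=20.4862 continue | (k=1,j=1): S=137.5985, (K−S)⁺=0.0000, hold=8.0725 ⇒ V=8.0725 continue  boundary S*=-
step 0: (k=0,j=0): S=126.0000, (K−S)⁺=8.5700, hold=13.9753 ⇒ V=13.9753 continue  boundary S*=-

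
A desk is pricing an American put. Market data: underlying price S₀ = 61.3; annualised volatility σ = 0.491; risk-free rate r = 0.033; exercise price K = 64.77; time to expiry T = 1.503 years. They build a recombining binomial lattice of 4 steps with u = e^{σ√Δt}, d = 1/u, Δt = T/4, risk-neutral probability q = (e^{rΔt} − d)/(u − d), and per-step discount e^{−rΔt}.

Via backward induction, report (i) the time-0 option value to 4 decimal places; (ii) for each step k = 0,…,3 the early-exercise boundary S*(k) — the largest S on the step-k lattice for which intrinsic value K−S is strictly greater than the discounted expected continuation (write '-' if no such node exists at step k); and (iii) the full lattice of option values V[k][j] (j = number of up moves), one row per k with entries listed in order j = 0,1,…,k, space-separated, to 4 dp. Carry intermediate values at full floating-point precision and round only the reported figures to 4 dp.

Δt=0.37575  u=1.35118  d=0.74010  q=0.44574  discount=0.98768
step 4 (expiry): payoffs max(K−S,0) = 46.3787 31.1934 3.4700 0.0000 0.0000
step 3: (k=3,j=0): S=24.8499, (K−S)⁺=39.9201, hold=39.1219 ⇒ V=39.9201 exercise | (k=3,j=1): S=45.3679, (K−S)⁺=19.4021, hold=18.6039 ⇒ V=19.4021 exercise | (k=3,j=2): S=82.8271, (K−S)⁺=0.0000, hold=1.8996 ⇒ V=1.8996 continue | (k=3,j=3): S=151.2155, (K−S)⁺=0.0000, hold=0.0000 ⇒ V=0.0000 continue  boundary S*=45.3679
step 2: (k=2,j=0): S=33.5766, (K−S)⁺=31.1934, hold=30.3952 ⇒ V=31.1934 exercise | (k=2,j=1): S=61.3000, (K−S)⁺=3.4700, hold=11.4576 ⇒ V=11.4576 continue | (k=2,j=2): S=111.9140, (K−S)⁺=0.0000, hold=1.0399 ⇒ V=1.0399 continue  boundary S*=33.5766
step 1: (k=1,j=0): S=45.3679, (K−S)⁺=19.4021, hold=22.1205 ⇒ V=22.1205 continue | (k=1,j=1): S=82.8271, (K−S)⁺=0.0000, hold=6.7301 ⇒ V=6.7301 continue  boundary S*=-
step 0: (k=0,j=0): S=61.3000, (K−S)⁺=3.4700, hold=15.0723 ⇒ V=15.0723 continue  boundary S*=-

price = 15.0723
boundary = - - 33.5766 45.3679
tree:
15.0723
22.1205 6.7301
31.1934 11.4576 1.0399
39.9201 19.4021 1.8996 0.0000
46.3787 31.1934 3.4700 0.0000 0.0000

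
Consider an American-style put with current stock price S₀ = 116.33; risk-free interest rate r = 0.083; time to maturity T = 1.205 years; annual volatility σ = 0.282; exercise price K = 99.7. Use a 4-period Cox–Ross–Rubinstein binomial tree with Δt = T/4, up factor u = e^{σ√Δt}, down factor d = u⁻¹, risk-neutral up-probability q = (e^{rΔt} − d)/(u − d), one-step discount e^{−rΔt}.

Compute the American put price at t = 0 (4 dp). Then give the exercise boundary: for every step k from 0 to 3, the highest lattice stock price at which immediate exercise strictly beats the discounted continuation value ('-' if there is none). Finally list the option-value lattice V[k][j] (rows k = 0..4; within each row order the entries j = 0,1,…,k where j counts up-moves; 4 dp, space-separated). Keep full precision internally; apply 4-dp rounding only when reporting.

price = 4.3749
boundary = - - - 73.1194
tree:
4.3749
8.3028 1.2711
15.2365 2.8508 0.0000
26.5806 6.3939 0.0000 0.0000
37.0656 14.3404 0.0000 0.0000 0.0000

Δt=0.30125, u=1.16740, d=0.85660, q=0.54285, disc=e^(-rΔt)=0.97531
k=4 terminal: V=max(K-S,0) → 37.0656 14.3404 0.0000 0.0000 0.0000
k=3: j=0 S=73.1194 intr=26.5806 cont=24.1187 V=26.5806[EX]; j=1 S=99.6488 intr=0.0512 cont=6.3939 V=6.3939[hold]; j=2 S=135.8037 intr=0.0000 cont=0.0000 V=0.0000[hold]; j=3 S=185.0764 intr=0.0000 cont=0.0000 V=0.0000[hold]  S*(3)=73.1194
k=2: j=0 S=85.3596 intr=14.3404 cont=15.2365 V=15.2365[hold]; j=1 S=116.3300 intr=0.0000 cont=2.8508 V=2.8508[hold]; j=2 S=158.5372 intr=0.0000 cont=0.0000 V=0.0000[hold]  S*(2)=-
k=1: j=0 S=99.6488 intr=0.0512 cont=8.3028 V=8.3028[hold]; j=1 S=135.8037 intr=0.0000 cont=1.2711 V=1.2711[hold]  S*(1)=-
k=0: j=0 S=116.3300 intr=0.0000 cont=4.3749 V=4.3749[hold]  S*(0)=-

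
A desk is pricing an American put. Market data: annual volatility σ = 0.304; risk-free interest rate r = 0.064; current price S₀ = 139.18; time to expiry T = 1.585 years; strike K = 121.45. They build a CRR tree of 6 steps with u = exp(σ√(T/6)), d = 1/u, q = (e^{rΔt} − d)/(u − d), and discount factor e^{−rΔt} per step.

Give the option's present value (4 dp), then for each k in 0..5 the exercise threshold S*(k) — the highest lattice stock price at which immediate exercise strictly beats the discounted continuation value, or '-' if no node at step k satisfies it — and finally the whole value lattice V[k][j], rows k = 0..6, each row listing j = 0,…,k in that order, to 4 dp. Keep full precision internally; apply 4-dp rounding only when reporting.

Δt=0.26417  u=1.16912  d=0.85535  q=0.51536  discount=0.98324
step 6 (expiry): payoffs max(K−S,0) = 66.9455 46.9515 19.6232 0.0000 0.0000 0.0000 0.0000
step 5: (k=5,j=0): S=63.7221, (K−S)⁺=57.7279, hold=55.6918 ⇒ V=57.7279 exercise | (k=5,j=1): S=87.0973, (K−S)⁺=34.3527, hold=32.3166 ⇒ V=34.3527 exercise | (k=5,j=2): S=119.0473, (K−S)⁺=2.4027, hold=9.3508 ⇒ V=9.3508 continue | (k=5,j=3): S=162.7175, (K−S)⁺=0.0000, hold=0.0000 ⇒ V=0.0000 continue | (k=5,j=4): S=222.4072, (K−S)⁺=0.0000, hold=0.0000 ⇒ V=0.0000 continue | (k=5,j=5): S=303.9930, (K−S)⁺=0.0000, hold=0.0000 ⇒ V=0.0000 continue  boundary S*=87.0973
step 4: (k=4,j=0): S=74.4985, (K−S)⁺=46.9515, hold=44.9155 ⇒ V=46.9515 exercise | (k=4,j=1): S=101.8268, (K−S)⁺=19.6232, hold=21.1079 ⇒ V=21.1079 continue | (k=4,j=2): S=139.1800, (K−S)⁺=0.0000, hold=4.4558 ⇒ V=4.4558 continue | (k=4,j=3): S=190.2355, (K−S)⁺=0.0000, hold=0.0000 ⇒ V=0.0000 continue | (k=4,j=4): S=260.0197, (K−S)⁺=0.0000, hold=0.0000 ⇒ V=0.0000 continue  boundary S*=74.4985
step 3: (k=3,j=0): S=87.0973, (K−S)⁺=34.3527, hold=33.0689 ⇒ V=34.3527 exercise | (k=3,j=1): S=119.0473, (K−S)⁺=2.4027, hold=12.3161 ⇒ V=12.3161 continue | (k=3,j=2): S=162.7175, (K−S)⁺=0.0000, hold=2.1233 ⇒ V=2.1233 continue | (k=3,j=3): S=222.4072, (K−S)⁺=0.0000, hold=0.0000 ⇒ V=0.0000 continue  boundary S*=87.0973
step 2: (k=2,j=0): S=101.8268, (K−S)⁺=19.6232, hold=22.6104 ⇒ V=22.6104 continue | (k=2,j=1): S=139.1800, (K−S)⁺=0.0000, hold=6.9447 ⇒ V=6.9447 continue | (k=2,j=2): S=190.2355, (K−S)⁺=0.0000, hold=1.0118 ⇒ V=1.0118 continue  boundary S*=-
step 1: (k=1,j=0): S=119.0473, (K−S)⁺=2.4027, hold=14.2933 ⇒ V=14.2933 continue | (k=1,j=1): S=162.7175, (K−S)⁺=0.0000, hold=3.8220 ⇒ V=3.8220 continue  boundary S*=-
step 0: (k=0,j=0): S=139.1800, (K−S)⁺=0.0000, hold=8.7476 ⇒ V=8.7476 continue  boundary S*=-

price = 8.7476
boundary = - - - 87.0973 74.4985 87.0973
tree:
8.7476
14.2933 3.8220
22.6104 6.9447 1.0118
34.3527 12.3161 2.1233 0.0000
46.9515 21.1079 4.4558 0.0000 0.0000
57.7279 34.3527 9.3508 0.0000 0.0000 0.0000
66.9455 46.9515 19.6232 0.0000 0.0000 0.0000 0.0000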